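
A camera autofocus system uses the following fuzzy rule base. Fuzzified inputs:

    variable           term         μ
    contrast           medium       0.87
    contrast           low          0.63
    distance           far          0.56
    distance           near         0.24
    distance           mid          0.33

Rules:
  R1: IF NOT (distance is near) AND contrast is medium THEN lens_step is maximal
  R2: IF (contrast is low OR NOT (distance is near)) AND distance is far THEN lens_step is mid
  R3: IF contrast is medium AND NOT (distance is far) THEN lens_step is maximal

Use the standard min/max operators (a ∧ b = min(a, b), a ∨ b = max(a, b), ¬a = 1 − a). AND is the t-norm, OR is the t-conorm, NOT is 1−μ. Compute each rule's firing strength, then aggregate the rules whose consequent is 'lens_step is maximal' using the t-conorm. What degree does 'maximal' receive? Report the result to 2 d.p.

R1: ¬near=1−0.24=0.76, medium=0.87; AND[min(a, b)] → w = 0.76
R2: (low=0.63 OR ¬near=1−0.24=0.76) = 0.76; AND[min(a, b)] with far=0.56 → w = 0.56
R3: medium=0.87, ¬far=1−0.56=0.44; AND[min(a, b)] → w = 0.44
Rules with consequent 'maximal': {R1, R3} → strengths 0.76, 0.44
Aggregate via t-conorm [max(a, b)]: 0.76

0.76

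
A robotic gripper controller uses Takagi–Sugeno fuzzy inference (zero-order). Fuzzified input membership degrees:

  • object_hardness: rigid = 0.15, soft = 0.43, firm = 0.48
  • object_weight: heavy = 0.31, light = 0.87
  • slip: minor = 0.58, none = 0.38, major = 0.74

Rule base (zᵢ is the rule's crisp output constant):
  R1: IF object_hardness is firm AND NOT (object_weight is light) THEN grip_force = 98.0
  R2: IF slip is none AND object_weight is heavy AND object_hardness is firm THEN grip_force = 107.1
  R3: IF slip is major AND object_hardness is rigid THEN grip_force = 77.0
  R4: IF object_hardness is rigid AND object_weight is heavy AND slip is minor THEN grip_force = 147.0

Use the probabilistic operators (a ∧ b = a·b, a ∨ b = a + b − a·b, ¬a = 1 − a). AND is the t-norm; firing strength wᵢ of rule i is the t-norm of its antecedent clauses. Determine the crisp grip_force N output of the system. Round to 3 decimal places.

96.074

R1 (z=98.0): firm=0.48, ¬light=1−0.87=0.13; AND[a·b] → w = 0.0624
R2 (z=107.1): none=0.38, heavy=0.31, firm=0.48; AND[a·b] → w = 0.0565
R3 (z=77.0): major=0.74, rigid=0.15; AND[a·b] → w = 0.1110
R4 (z=147.0): rigid=0.15, heavy=0.31, minor=0.58; AND[a·b] → w = 0.0270
Weighted average = (0.0624·98.0 + 0.0565·107.1 + 0.1110·77.0 + 0.0270·147.0) / (0.0624 + 0.0565 + 0.1110 + 0.0270)
  = 24.6827 / 0.2569 = 96.074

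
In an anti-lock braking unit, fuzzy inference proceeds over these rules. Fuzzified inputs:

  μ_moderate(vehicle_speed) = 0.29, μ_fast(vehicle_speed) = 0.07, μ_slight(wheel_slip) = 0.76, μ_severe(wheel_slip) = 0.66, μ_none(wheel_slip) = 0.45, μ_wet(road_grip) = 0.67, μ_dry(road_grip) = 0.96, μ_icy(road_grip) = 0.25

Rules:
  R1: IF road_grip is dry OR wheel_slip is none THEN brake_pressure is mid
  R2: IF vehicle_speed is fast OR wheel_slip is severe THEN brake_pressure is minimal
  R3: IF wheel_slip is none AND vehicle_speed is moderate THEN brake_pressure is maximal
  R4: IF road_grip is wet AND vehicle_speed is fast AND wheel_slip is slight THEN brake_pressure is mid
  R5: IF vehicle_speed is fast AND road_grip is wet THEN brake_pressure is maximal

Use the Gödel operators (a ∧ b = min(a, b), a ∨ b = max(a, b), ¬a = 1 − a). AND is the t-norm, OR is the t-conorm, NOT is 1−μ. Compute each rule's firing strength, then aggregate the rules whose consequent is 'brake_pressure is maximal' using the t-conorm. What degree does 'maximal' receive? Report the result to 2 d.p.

R1: dry=0.96, none=0.45; OR[max(a, b)] → w = 0.96
R2: fast=0.07, severe=0.66; OR[max(a, b)] → w = 0.66
R3: none=0.45, moderate=0.29; AND[min(a, b)] → w = 0.29
R4: wet=0.67, fast=0.07, slight=0.76; AND[min(a, b)] → w = 0.07
R5: fast=0.07, wet=0.67; AND[min(a, b)] → w = 0.07
Rules with consequent 'maximal': {R3, R5} → strengths 0.29, 0.07
Aggregate via t-conorm [max(a, b)]: 0.29

0.29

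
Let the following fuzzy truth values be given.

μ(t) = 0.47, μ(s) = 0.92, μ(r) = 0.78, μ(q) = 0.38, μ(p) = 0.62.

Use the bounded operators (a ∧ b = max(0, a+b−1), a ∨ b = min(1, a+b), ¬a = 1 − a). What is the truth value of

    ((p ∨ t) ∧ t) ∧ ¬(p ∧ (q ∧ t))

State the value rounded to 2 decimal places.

p ∨ t = min(1, a+b) on (0.62, 0.47) = 1.00
(p ∨ t) ∧ t = max(0, a+b−1) on (1.00, 0.47) = 0.47
q ∧ t = max(0, a+b−1) on (0.38, 0.47) = 0.00
p ∧ (q ∧ t) = max(0, a+b−1) on (0.62, 0.00) = 0.00
¬(p ∧ (q ∧ t)) = 1 − 0.00 = 1.00
((p ∨ t) ∧ t) ∧ ¬(p ∧ (q ∧ t)) = max(0, a+b−1) on (0.47, 1.00) = 0.47

0.47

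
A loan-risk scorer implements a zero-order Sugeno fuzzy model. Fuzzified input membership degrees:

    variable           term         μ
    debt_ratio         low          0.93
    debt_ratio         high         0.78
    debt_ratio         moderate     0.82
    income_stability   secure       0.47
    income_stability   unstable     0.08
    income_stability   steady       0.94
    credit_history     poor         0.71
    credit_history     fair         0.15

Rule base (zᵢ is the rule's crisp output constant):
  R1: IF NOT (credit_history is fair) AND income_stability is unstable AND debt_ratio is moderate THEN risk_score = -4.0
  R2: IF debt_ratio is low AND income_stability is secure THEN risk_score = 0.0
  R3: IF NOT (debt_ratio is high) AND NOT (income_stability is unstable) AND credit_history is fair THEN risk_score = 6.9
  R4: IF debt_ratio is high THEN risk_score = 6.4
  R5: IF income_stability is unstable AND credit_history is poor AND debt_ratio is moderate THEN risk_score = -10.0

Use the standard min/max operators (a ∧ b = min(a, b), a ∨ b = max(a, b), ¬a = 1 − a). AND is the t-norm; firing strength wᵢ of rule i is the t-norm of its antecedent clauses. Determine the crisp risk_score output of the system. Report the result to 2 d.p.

3.15

R1 (z=-4.0): ¬fair=1−0.15=0.85, unstable=0.08, moderate=0.82; AND[min(a, b)] → w = 0.08
R2 (z=0.0): low=0.93, secure=0.47; AND[min(a, b)] → w = 0.47
R3 (z=6.9): ¬high=1−0.78=0.22, ¬unstable=1−0.08=0.92, fair=0.15; AND[min(a, b)] → w = 0.15
R4 (z=6.4): high=0.78 → w = 0.78
R5 (z=-10.0): unstable=0.08, poor=0.71, moderate=0.82; AND[min(a, b)] → w = 0.08
Weighted average = (0.08·-4.0 + 0.47·0.0 + 0.15·6.9 + 0.78·6.4 + 0.08·-10.0) / (0.08 + 0.47 + 0.15 + 0.78 + 0.08)
  = 4.9070 / 1.5600 = 3.15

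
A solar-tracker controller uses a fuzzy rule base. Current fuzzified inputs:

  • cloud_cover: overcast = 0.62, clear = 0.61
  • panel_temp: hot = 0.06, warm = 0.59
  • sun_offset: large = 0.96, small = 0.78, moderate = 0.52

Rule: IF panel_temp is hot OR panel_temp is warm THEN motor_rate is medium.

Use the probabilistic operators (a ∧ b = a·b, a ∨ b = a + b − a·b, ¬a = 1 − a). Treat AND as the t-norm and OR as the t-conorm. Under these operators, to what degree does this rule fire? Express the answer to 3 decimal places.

firing strength: hot=0.06, warm=0.59; OR[a + b − a·b] → w = 0.6146

0.615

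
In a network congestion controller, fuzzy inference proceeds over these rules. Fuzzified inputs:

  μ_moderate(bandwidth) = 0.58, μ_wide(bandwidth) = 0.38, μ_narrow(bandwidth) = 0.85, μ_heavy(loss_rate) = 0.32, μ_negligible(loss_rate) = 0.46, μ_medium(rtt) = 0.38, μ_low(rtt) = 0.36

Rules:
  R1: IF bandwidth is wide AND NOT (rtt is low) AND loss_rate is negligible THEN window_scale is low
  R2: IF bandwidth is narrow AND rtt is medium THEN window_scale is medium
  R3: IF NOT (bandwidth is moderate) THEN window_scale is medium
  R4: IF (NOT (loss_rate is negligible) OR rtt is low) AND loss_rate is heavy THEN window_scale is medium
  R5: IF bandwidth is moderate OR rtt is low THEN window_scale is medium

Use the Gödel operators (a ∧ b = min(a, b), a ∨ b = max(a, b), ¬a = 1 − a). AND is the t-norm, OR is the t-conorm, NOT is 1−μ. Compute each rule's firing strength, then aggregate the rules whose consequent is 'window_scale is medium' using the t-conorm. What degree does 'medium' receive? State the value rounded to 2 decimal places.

0.58

R1: wide=0.38, ¬low=1−0.36=0.64, negligible=0.46; AND[min(a, b)] → w = 0.38
R2: narrow=0.85, medium=0.38; AND[min(a, b)] → w = 0.38
R3: ¬moderate=1−0.58=0.42 → w = 0.42
R4: (¬negligible=1−0.46=0.54 OR low=0.36) = 0.54; AND[min(a, b)] with heavy=0.32 → w = 0.32
R5: moderate=0.58, low=0.36; OR[max(a, b)] → w = 0.58
Rules with consequent 'medium': {R2, R3, R4, R5} → strengths 0.38, 0.42, 0.32, 0.58
Aggregate via t-conorm [max(a, b)]: 0.58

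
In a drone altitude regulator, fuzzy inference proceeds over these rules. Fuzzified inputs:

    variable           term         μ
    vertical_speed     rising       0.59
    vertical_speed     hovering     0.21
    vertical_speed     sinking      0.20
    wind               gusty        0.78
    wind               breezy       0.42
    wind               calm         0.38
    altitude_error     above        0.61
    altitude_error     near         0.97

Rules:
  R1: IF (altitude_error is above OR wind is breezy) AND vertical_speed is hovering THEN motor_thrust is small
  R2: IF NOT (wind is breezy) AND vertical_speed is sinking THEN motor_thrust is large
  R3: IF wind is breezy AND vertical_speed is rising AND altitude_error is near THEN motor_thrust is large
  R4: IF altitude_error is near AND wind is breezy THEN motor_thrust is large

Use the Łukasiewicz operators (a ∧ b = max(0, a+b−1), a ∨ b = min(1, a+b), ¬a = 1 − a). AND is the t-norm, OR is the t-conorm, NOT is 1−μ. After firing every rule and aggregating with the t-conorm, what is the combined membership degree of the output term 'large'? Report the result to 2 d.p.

0.39

R1: (above=0.61 OR breezy=0.42) = 1.00; AND[max(0, a+b−1)] with hovering=0.21 → w = 0.21
R2: ¬breezy=1−0.42=0.58, sinking=0.20; AND[max(0, a+b−1)] → w = 0.00
R3: breezy=0.42, rising=0.59, near=0.97; AND[max(0, a+b−1)] → w = 0.00
R4: near=0.97, breezy=0.42; AND[max(0, a+b−1)] → w = 0.39
Rules with consequent 'large': {R2, R3, R4} → strengths 0.00, 0.00, 0.39
Aggregate via t-conorm [min(1, a+b)]: 0.39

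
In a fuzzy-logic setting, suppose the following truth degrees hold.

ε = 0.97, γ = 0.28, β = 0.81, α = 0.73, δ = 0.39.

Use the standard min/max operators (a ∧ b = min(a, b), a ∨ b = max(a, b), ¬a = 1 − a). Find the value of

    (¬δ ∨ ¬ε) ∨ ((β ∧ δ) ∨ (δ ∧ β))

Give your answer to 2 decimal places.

¬δ = 1 − 0.39 = 0.61
¬ε = 1 − 0.97 = 0.03
¬δ ∨ ¬ε = max(a, b) on (0.61, 0.03) = 0.61
β ∧ δ = min(a, b) on (0.81, 0.39) = 0.39
δ ∧ β = min(a, b) on (0.39, 0.81) = 0.39
(β ∧ δ) ∨ (δ ∧ β) = max(a, b) on (0.39, 0.39) = 0.39
(¬δ ∨ ¬ε) ∨ ((β ∧ δ) ∨ (δ ∧ β)) = max(a, b) on (0.61, 0.39) = 0.61

0.61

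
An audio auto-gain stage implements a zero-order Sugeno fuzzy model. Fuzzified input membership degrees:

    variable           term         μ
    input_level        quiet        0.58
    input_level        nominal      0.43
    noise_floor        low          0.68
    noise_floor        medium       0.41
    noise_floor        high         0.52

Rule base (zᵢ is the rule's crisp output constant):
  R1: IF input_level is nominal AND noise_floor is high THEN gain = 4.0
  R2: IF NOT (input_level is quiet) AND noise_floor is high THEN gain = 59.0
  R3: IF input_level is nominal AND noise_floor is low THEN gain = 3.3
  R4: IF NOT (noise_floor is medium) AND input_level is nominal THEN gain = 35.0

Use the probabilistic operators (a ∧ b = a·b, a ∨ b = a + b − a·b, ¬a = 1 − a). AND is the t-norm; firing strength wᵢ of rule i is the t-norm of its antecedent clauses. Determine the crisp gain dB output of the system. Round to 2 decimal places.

23.91

R1 (z=4.0): nominal=0.43, high=0.52; AND[a·b] → w = 0.2236
R2 (z=59.0): ¬quiet=1−0.58=0.42, high=0.52; AND[a·b] → w = 0.2184
R3 (z=3.3): nominal=0.43, low=0.68; AND[a·b] → w = 0.2924
R4 (z=35.0): ¬medium=1−0.41=0.59, nominal=0.43; AND[a·b] → w = 0.2537
Weighted average = (0.2236·4.0 + 0.2184·59.0 + 0.2924·3.3 + 0.2537·35.0) / (0.2236 + 0.2184 + 0.2924 + 0.2537)
  = 23.6244 / 0.9881 = 23.91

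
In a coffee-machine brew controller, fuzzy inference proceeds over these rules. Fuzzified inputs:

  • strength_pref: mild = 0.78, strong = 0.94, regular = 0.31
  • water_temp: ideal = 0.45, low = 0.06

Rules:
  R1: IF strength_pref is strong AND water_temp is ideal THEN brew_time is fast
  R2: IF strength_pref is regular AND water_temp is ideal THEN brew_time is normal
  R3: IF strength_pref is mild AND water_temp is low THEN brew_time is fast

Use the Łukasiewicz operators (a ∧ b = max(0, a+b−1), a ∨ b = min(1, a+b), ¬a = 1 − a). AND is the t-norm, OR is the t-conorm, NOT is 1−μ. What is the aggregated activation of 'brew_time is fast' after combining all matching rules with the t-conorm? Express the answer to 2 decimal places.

0.39

R1: strong=0.94, ideal=0.45; AND[max(0, a+b−1)] → w = 0.39
R2: regular=0.31, ideal=0.45; AND[max(0, a+b−1)] → w = 0.00
R3: mild=0.78, low=0.06; AND[max(0, a+b−1)] → w = 0.00
Rules with consequent 'fast': {R1, R3} → strengths 0.39, 0.00
Aggregate via t-conorm [min(1, a+b)]: 0.39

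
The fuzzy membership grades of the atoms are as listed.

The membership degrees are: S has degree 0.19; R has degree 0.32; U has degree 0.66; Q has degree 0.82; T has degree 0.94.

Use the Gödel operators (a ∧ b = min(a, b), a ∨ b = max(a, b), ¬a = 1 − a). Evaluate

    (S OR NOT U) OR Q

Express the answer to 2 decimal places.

0.82

NOT U = 1 − 0.66 = 0.34
S OR NOT U = max(a, b) on (0.19, 0.34) = 0.34
(S OR NOT U) OR Q = max(a, b) on (0.34, 0.82) = 0.82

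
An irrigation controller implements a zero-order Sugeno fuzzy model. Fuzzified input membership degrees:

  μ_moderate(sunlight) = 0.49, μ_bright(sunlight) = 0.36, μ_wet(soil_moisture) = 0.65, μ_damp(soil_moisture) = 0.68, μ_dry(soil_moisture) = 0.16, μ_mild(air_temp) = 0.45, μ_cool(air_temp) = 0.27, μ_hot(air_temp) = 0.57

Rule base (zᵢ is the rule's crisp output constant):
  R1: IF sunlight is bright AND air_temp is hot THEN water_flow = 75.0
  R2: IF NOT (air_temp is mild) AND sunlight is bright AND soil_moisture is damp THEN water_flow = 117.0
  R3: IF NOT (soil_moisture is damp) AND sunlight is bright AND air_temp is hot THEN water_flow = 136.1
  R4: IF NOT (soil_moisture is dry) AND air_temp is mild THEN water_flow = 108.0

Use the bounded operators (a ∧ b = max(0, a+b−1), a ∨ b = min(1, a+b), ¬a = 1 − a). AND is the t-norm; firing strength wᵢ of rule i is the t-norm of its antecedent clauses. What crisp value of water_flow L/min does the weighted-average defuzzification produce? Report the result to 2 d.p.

R1 (z=75.0): bright=0.36, hot=0.57; AND[max(0, a+b−1)] → w = 0.00
R2 (z=117.0): ¬mild=1−0.45=0.55, bright=0.36, damp=0.68; AND[max(0, a+b−1)] → w = 0.00
R3 (z=136.1): ¬damp=1−0.68=0.32, bright=0.36, hot=0.57; AND[max(0, a+b−1)] → w = 0.00
R4 (z=108.0): ¬dry=1−0.16=0.84, mild=0.45; AND[max(0, a+b−1)] → w = 0.29
Weighted average = (0.00·75.0 + 0.00·117.0 + 0.00·136.1 + 0.29·108.0) / (0.00 + 0.00 + 0.00 + 0.29)
  = 31.3200 / 0.2900 = 108.00

108.00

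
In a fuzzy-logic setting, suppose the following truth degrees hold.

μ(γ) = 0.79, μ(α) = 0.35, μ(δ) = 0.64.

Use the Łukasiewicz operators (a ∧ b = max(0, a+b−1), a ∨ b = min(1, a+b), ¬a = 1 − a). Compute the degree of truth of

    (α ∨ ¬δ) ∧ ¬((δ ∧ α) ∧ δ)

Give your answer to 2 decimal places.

0.71

¬δ = 1 − 0.64 = 0.36
α ∨ ¬δ = min(1, a+b) on (0.35, 0.36) = 0.71
δ ∧ α = max(0, a+b−1) on (0.64, 0.35) = 0.00
(δ ∧ α) ∧ δ = max(0, a+b−1) on (0.00, 0.64) = 0.00
¬((δ ∧ α) ∧ δ) = 1 − 0.00 = 1.00
(α ∨ ¬δ) ∧ ¬((δ ∧ α) ∧ δ) = max(0, a+b−1) on (0.71, 1.00) = 0.71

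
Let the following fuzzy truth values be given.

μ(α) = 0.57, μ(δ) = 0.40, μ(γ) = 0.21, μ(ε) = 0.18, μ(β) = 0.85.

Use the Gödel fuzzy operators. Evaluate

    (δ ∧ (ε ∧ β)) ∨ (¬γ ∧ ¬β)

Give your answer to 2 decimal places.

0.18

ε ∧ β = min(a, b) on (0.18, 0.85) = 0.18
δ ∧ (ε ∧ β) = min(a, b) on (0.40, 0.18) = 0.18
¬γ = 1 − 0.21 = 0.79
¬β = 1 − 0.85 = 0.15
¬γ ∧ ¬β = min(a, b) on (0.79, 0.15) = 0.15
(δ ∧ (ε ∧ β)) ∨ (¬γ ∧ ¬β) = max(a, b) on (0.18, 0.15) = 0.18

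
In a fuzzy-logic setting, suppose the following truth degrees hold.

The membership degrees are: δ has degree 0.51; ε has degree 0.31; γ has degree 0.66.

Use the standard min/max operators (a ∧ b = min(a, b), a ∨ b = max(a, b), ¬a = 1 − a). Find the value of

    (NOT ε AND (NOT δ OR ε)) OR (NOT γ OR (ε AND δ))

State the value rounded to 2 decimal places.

0.49

NOT ε = 1 − 0.31 = 0.69
NOT δ = 1 − 0.51 = 0.49
NOT δ OR ε = max(a, b) on (0.49, 0.31) = 0.49
NOT ε AND (NOT δ OR ε) = min(a, b) on (0.69, 0.49) = 0.49
NOT γ = 1 − 0.66 = 0.34
ε AND δ = min(a, b) on (0.31, 0.51) = 0.31
NOT γ OR (ε AND δ) = max(a, b) on (0.34, 0.31) = 0.34
(NOT ε AND (NOT δ OR ε)) OR (NOT γ OR (ε AND δ)) = max(a, b) on (0.49, 0.34) = 0.49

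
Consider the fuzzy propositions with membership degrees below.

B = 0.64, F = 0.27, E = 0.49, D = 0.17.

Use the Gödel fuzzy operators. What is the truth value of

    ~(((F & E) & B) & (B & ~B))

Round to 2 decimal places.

0.73

F & E = min(a, b) on (0.27, 0.49) = 0.27
(F & E) & B = min(a, b) on (0.27, 0.64) = 0.27
~B = 1 − 0.64 = 0.36
B & ~B = min(a, b) on (0.64, 0.36) = 0.36
((F & E) & B) & (B & ~B) = min(a, b) on (0.27, 0.36) = 0.27
~(((F & E) & B) & (B & ~B)) = 1 − 0.27 = 0.73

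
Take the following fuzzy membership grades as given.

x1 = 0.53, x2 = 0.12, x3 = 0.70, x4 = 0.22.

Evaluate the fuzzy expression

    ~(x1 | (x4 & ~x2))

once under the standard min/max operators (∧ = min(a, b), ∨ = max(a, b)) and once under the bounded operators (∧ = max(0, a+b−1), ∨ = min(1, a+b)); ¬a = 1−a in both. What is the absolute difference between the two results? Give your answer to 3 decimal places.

Under standard min/max:
  ~x2 = 1 − 0.12 = 0.88
  x4 & ~x2 = min(a, b) on (0.22, 0.88) = 0.22
  x1 | (x4 & ~x2) = max(a, b) on (0.53, 0.22) = 0.53
  ~(x1 | (x4 & ~x2)) = 1 − 0.53 = 0.47
  → value = 0.4700
Under bounded:
  ~x2 = 1 − 0.12 = 0.88
  x4 & ~x2 = max(0, a+b−1) on (0.22, 0.88) = 0.10
  x1 | (x4 & ~x2) = min(1, a+b) on (0.53, 0.10) = 0.63
  ~(x1 | (x4 & ~x2)) = 1 − 0.63 = 0.37
  → value = 0.3700
|0.4700 − 0.3700| = 0.100

0.100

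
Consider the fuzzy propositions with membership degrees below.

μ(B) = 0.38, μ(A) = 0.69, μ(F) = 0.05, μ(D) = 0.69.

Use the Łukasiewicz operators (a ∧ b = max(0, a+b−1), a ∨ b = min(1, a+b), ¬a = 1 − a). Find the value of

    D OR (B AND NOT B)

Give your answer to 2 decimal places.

0.69

NOT B = 1 − 0.38 = 0.62
B AND NOT B = max(0, a+b−1) on (0.38, 0.62) = 0.00
D OR (B AND NOT B) = min(1, a+b) on (0.69, 0.00) = 0.69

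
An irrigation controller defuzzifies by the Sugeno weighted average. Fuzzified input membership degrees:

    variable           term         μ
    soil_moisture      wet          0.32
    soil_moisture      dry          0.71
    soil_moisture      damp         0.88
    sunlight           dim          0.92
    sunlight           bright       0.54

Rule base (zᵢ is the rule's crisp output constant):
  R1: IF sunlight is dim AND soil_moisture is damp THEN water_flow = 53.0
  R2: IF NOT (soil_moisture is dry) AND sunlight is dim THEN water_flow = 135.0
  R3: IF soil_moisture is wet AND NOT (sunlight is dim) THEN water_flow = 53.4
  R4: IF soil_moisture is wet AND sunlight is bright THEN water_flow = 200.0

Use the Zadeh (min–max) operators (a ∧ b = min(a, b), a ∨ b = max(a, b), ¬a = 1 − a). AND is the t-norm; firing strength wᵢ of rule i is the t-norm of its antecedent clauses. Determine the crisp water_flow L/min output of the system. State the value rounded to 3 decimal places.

R1 (z=53.0): dim=0.92, damp=0.88; AND[min(a, b)] → w = 0.88
R2 (z=135.0): ¬dry=1−0.71=0.29, dim=0.92; AND[min(a, b)] → w = 0.29
R3 (z=53.4): wet=0.32, ¬dim=1−0.92=0.08; AND[min(a, b)] → w = 0.08
R4 (z=200.0): wet=0.32, bright=0.54; AND[min(a, b)] → w = 0.32
Weighted average = (0.88·53.0 + 0.29·135.0 + 0.08·53.4 + 0.32·200.0) / (0.88 + 0.29 + 0.08 + 0.32)
  = 154.0620 / 1.5700 = 98.129

98.129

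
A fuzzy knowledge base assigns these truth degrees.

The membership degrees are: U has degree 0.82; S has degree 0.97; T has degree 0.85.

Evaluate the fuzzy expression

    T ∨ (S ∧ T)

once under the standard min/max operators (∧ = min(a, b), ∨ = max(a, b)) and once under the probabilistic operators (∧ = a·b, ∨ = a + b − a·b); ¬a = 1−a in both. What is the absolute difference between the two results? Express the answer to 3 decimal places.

Under standard min/max:
  S ∧ T = min(a, b) on (0.97, 0.85) = 0.85
  T ∨ (S ∧ T) = max(a, b) on (0.85, 0.85) = 0.85
  → value = 0.8500
Under probabilistic:
  S ∧ T = a·b on (0.9700, 0.8500) = 0.8245
  T ∨ (S ∧ T) = a + b − a·b on (0.8500, 0.8245) = 0.9737
  → value = 0.9737
|0.8500 − 0.9737| = 0.124

0.124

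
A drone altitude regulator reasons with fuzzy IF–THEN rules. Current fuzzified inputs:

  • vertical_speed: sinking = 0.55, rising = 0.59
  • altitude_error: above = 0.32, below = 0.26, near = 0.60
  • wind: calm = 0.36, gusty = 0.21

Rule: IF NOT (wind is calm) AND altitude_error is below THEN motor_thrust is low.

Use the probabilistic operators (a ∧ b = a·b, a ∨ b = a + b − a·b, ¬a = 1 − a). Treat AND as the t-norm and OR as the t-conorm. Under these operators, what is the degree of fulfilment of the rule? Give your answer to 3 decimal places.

0.166

firing strength: ¬calm=1−0.36=0.64, below=0.26; AND[a·b] → w = 0.1664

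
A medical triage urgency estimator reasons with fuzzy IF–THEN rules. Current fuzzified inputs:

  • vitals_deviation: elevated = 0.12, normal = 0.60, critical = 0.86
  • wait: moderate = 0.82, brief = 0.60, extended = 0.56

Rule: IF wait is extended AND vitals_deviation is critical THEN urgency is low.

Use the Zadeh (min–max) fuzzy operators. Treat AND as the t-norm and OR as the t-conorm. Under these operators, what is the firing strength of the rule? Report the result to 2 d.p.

firing strength: extended=0.56, critical=0.86; AND[min(a, b)] → w = 0.56

0.56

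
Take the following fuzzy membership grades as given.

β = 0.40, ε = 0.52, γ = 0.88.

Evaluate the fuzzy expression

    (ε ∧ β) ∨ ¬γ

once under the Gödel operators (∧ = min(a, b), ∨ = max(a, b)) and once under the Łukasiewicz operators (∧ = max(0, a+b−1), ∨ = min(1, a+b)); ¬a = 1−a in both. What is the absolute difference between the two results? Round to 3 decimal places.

0.280

Under Gödel:
  ε ∧ β = min(a, b) on (0.52, 0.40) = 0.40
  ¬γ = 1 − 0.88 = 0.12
  (ε ∧ β) ∨ ¬γ = max(a, b) on (0.40, 0.12) = 0.40
  → value = 0.4000
Under Łukasiewicz:
  ε ∧ β = max(0, a+b−1) on (0.52, 0.40) = 0.00
  ¬γ = 1 − 0.88 = 0.12
  (ε ∧ β) ∨ ¬γ = min(1, a+b) on (0.00, 0.12) = 0.12
  → value = 0.1200
|0.4000 − 0.1200| = 0.280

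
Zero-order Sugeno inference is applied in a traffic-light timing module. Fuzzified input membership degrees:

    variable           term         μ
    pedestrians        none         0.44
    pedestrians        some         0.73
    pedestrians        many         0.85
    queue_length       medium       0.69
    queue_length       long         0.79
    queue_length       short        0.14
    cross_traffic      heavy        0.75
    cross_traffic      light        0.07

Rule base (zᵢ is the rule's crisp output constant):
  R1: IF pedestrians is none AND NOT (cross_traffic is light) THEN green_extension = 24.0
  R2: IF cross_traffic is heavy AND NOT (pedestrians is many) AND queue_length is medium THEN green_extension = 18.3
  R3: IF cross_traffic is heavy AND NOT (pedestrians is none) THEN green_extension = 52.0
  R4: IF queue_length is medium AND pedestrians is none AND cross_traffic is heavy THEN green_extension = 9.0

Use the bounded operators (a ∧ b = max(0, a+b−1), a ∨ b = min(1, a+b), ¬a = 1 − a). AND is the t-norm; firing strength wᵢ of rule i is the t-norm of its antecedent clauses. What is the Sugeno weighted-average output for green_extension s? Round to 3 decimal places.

R1 (z=24.0): none=0.44, ¬light=1−0.07=0.93; AND[max(0, a+b−1)] → w = 0.37
R2 (z=18.3): heavy=0.75, ¬many=1−0.85=0.15, medium=0.69; AND[max(0, a+b−1)] → w = 0.00
R3 (z=52.0): heavy=0.75, ¬none=1−0.44=0.56; AND[max(0, a+b−1)] → w = 0.31
R4 (z=9.0): medium=0.69, none=0.44, heavy=0.75; AND[max(0, a+b−1)] → w = 0.00
Weighted average = (0.37·24.0 + 0.00·18.3 + 0.31·52.0 + 0.00·9.0) / (0.37 + 0.00 + 0.31 + 0.00)
  = 25.0000 / 0.6800 = 36.765

36.765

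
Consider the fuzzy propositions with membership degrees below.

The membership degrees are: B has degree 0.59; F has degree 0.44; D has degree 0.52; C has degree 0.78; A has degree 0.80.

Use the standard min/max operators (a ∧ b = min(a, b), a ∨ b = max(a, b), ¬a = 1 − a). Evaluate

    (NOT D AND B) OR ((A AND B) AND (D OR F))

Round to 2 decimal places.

NOT D = 1 − 0.52 = 0.48
NOT D AND B = min(a, b) on (0.48, 0.59) = 0.48
A AND B = min(a, b) on (0.80, 0.59) = 0.59
D OR F = max(a, b) on (0.52, 0.44) = 0.52
(A AND B) AND (D OR F) = min(a, b) on (0.59, 0.52) = 0.52
(NOT D AND B) OR ((A AND B) AND (D OR F)) = max(a, b) on (0.48, 0.52) = 0.52

0.52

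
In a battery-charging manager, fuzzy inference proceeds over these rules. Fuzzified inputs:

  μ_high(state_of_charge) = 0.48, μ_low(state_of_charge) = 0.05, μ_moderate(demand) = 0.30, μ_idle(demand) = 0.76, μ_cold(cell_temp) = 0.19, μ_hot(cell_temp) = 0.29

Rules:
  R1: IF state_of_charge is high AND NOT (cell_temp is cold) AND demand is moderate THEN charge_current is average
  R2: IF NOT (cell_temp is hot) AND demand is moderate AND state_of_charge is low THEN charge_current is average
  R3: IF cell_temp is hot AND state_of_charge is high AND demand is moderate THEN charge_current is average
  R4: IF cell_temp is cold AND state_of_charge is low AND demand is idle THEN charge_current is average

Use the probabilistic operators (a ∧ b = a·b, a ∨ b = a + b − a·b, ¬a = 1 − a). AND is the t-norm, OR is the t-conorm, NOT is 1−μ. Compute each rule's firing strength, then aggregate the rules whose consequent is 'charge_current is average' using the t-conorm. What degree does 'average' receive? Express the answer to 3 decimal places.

0.169

R1: high=0.48, ¬cold=1−0.19=0.81, moderate=0.30; AND[a·b] → w = 0.1166
R2: ¬hot=1−0.29=0.71, moderate=0.30, low=0.05; AND[a·b] → w = 0.0106
R3: hot=0.29, high=0.48, moderate=0.30; AND[a·b] → w = 0.0418
R4: cold=0.19, low=0.05, idle=0.76; AND[a·b] → w = 0.0072
Rules with consequent 'average': {R1, R2, R3, R4} → strengths 0.1166, 0.0106, 0.0418, 0.0072
Aggregate via t-conorm [a + b − a·b]: 0.1686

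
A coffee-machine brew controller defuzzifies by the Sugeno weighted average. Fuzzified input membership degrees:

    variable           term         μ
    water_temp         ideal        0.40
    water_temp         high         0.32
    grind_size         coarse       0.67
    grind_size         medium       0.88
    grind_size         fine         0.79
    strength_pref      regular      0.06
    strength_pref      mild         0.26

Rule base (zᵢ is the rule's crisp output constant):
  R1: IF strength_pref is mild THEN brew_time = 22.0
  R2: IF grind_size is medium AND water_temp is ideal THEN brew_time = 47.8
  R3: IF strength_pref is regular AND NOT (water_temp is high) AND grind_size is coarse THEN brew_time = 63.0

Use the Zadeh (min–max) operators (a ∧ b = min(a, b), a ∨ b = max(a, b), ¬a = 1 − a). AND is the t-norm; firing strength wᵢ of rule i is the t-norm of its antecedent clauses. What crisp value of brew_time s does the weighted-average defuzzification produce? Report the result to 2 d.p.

R1 (z=22.0): mild=0.26 → w = 0.26
R2 (z=47.8): medium=0.88, ideal=0.40; AND[min(a, b)] → w = 0.40
R3 (z=63.0): regular=0.06, ¬high=1−0.32=0.68, coarse=0.67; AND[min(a, b)] → w = 0.06
Weighted average = (0.26·22.0 + 0.40·47.8 + 0.06·63.0) / (0.26 + 0.40 + 0.06)
  = 28.6200 / 0.7200 = 39.75

39.75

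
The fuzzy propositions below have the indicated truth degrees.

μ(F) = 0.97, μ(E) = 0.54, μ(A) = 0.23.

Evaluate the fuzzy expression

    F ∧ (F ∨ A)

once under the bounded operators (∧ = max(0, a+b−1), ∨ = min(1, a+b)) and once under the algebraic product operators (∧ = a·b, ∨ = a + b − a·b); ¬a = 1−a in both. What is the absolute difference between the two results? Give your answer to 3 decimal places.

Under bounded:
  F ∨ A = min(1, a+b) on (0.97, 0.23) = 1.00
  F ∧ (F ∨ A) = max(0, a+b−1) on (0.97, 1.00) = 0.97
  → value = 0.9700
Under algebraic product:
  F ∨ A = a + b − a·b on (0.9700, 0.2300) = 0.9769
  F ∧ (F ∨ A) = a·b on (0.9700, 0.9769) = 0.9476
  → value = 0.9476
|0.9700 − 0.9476| = 0.022

0.022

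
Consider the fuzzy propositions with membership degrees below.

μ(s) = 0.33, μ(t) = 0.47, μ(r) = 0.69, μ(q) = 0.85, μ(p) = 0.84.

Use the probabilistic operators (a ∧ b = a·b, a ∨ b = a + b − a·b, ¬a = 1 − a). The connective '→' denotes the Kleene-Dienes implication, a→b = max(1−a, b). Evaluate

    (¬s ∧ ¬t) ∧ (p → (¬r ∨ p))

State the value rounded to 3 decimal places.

0.316

¬s = 1 − 0.3300 = 0.6700
¬t = 1 − 0.4700 = 0.5300
¬s ∧ ¬t = a·b on (0.6700, 0.5300) = 0.3551
¬r = 1 − 0.6900 = 0.3100
¬r ∨ p = a + b − a·b on (0.3100, 0.8400) = 0.8896
p → (¬r ∨ p)  [Kleene-Dienes: max(1−a, b)] with a=0.8400, b=0.8896 → 0.8896
(¬s ∧ ¬t) ∧ (p → (¬r ∨ p)) = a·b on (0.3551, 0.8896) = 0.3159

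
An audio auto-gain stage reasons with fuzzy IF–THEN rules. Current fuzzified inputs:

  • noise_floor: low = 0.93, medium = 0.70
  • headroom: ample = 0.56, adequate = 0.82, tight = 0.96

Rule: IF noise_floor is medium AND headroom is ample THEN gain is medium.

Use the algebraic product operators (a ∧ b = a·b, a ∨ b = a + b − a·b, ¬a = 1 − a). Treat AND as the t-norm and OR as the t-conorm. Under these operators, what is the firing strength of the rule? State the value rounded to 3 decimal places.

0.392

firing strength: medium=0.70, ample=0.56; AND[a·b] → w = 0.3920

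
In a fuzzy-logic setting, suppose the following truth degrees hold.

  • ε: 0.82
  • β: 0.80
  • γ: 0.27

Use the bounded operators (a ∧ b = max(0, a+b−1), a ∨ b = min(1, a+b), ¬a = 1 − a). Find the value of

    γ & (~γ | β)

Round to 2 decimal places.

0.27

~γ = 1 − 0.27 = 0.73
~γ | β = min(1, a+b) on (0.73, 0.80) = 1.00
γ & (~γ | β) = max(0, a+b−1) on (0.27, 1.00) = 0.27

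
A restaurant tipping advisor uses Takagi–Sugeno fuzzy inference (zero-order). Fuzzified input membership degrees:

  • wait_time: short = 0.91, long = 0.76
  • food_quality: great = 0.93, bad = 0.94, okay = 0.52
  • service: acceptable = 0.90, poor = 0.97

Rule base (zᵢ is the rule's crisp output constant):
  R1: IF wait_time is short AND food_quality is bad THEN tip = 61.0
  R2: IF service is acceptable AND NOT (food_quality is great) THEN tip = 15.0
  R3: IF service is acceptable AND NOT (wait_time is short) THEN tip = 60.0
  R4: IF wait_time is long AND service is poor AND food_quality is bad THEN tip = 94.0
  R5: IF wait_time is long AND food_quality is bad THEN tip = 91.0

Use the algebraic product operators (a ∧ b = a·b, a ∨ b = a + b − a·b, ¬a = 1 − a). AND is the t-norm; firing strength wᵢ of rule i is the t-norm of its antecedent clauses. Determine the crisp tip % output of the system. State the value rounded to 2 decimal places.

R1 (z=61.0): short=0.91, bad=0.94; AND[a·b] → w = 0.8554
R2 (z=15.0): acceptable=0.90, ¬great=1−0.93=0.07; AND[a·b] → w = 0.0630
R3 (z=60.0): acceptable=0.90, ¬short=1−0.91=0.09; AND[a·b] → w = 0.0810
R4 (z=94.0): long=0.76, poor=0.97, bad=0.94; AND[a·b] → w = 0.6930
R5 (z=91.0): long=0.76, bad=0.94; AND[a·b] → w = 0.7144
Weighted average = (0.8554·61.0 + 0.0630·15.0 + 0.0810·60.0 + 0.6930·94.0 + 0.7144·91.0) / (0.8554 + 0.0630 + 0.0810 + 0.6930 + 0.7144)
  = 188.1338 / 2.4068 = 78.17

78.17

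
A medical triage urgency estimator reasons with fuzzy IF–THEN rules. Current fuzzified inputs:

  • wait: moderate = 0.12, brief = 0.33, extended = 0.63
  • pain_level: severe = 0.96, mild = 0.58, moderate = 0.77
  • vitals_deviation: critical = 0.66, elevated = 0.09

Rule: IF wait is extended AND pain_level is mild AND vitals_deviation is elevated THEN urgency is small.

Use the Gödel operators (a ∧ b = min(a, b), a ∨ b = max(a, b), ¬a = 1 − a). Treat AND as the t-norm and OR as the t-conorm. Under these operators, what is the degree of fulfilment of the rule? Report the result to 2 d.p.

0.09

firing strength: extended=0.63, mild=0.58, elevated=0.09; AND[min(a, b)] → w = 0.09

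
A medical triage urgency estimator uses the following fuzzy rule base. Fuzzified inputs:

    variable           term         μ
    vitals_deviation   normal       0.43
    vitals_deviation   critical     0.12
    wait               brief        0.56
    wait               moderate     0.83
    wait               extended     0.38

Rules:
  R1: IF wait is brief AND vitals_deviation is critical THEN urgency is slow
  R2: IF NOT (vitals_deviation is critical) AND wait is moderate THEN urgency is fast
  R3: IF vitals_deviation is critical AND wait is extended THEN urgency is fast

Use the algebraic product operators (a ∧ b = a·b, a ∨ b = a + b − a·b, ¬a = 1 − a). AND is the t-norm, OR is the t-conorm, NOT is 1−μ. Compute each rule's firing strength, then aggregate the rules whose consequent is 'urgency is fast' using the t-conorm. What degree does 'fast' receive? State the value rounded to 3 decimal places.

0.743

R1: brief=0.56, critical=0.12; AND[a·b] → w = 0.0672
R2: ¬critical=1−0.12=0.88, moderate=0.83; AND[a·b] → w = 0.7304
R3: critical=0.12, extended=0.38; AND[a·b] → w = 0.0456
Rules with consequent 'fast': {R2, R3} → strengths 0.7304, 0.0456
Aggregate via t-conorm [a + b − a·b]: 0.7427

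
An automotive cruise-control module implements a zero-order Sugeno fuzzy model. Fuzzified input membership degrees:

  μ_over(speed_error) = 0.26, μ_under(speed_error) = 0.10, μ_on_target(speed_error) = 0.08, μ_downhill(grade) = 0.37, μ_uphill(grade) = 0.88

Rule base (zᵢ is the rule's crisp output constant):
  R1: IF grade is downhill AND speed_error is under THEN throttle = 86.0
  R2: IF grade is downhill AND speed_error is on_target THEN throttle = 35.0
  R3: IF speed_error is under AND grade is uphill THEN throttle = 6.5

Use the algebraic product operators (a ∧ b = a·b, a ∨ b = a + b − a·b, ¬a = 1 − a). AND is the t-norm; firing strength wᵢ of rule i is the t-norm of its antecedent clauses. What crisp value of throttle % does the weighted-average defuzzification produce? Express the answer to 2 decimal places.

R1 (z=86.0): downhill=0.37, under=0.10; AND[a·b] → w = 0.0370
R2 (z=35.0): downhill=0.37, on_target=0.08; AND[a·b] → w = 0.0296
R3 (z=6.5): under=0.10, uphill=0.88; AND[a·b] → w = 0.0880
Weighted average = (0.0370·86.0 + 0.0296·35.0 + 0.0880·6.5) / (0.0370 + 0.0296 + 0.0880)
  = 4.7900 / 0.1546 = 30.98

30.98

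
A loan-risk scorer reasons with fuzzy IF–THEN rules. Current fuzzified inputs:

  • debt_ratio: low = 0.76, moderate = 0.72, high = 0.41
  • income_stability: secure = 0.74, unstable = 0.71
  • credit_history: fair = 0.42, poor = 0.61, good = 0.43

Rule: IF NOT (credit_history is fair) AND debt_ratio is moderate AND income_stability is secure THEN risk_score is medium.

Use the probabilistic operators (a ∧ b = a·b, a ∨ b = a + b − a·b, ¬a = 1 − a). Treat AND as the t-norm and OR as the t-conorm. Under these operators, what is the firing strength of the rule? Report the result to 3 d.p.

firing strength: ¬fair=1−0.42=0.58, moderate=0.72, secure=0.74; AND[a·b] → w = 0.3090

0.309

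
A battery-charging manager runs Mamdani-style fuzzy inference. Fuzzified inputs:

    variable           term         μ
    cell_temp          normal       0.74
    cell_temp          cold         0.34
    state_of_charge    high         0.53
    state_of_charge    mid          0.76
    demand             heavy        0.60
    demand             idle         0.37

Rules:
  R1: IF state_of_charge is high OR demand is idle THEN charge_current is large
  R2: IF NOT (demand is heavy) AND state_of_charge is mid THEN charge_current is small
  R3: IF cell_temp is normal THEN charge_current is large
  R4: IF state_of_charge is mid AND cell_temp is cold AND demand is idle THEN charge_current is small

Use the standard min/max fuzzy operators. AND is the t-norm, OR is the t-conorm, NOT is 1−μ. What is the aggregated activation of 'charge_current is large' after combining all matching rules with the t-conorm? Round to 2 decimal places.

R1: high=0.53, idle=0.37; OR[max(a, b)] → w = 0.53
R2: ¬heavy=1−0.60=0.40, mid=0.76; AND[min(a, b)] → w = 0.40
R3: normal=0.74 → w = 0.74
R4: mid=0.76, cold=0.34, idle=0.37; AND[min(a, b)] → w = 0.34
Rules with consequent 'large': {R1, R3} → strengths 0.53, 0.74
Aggregate via t-conorm [max(a, b)]: 0.74

0.74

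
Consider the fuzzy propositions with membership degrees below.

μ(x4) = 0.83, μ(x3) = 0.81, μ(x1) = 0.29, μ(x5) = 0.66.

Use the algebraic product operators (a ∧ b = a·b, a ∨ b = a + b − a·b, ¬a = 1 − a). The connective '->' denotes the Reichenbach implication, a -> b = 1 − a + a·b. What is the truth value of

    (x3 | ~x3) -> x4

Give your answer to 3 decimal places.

0.856

~x3 = 1 − 0.8100 = 0.1900
x3 | ~x3 = a + b − a·b on (0.8100, 0.1900) = 0.8461
(x3 | ~x3) -> x4  [Reichenbach: 1 − a + a·b] with a=0.8461, b=0.8300 → 0.8562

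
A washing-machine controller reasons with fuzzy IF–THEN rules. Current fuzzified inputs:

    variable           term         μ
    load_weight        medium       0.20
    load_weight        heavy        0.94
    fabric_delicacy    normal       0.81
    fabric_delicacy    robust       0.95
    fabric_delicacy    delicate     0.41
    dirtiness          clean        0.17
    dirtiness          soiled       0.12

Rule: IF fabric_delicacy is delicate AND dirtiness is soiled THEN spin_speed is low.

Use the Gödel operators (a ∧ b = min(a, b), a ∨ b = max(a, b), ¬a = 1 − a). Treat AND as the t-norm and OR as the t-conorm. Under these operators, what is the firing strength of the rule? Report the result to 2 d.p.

firing strength: delicate=0.41, soiled=0.12; AND[min(a, b)] → w = 0.12

0.12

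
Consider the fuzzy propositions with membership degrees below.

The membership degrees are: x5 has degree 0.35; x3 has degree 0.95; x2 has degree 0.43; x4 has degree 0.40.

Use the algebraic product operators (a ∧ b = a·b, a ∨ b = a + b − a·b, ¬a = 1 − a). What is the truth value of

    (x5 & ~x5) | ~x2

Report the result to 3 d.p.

~x5 = 1 − 0.3500 = 0.6500
x5 & ~x5 = a·b on (0.3500, 0.6500) = 0.2275
~x2 = 1 − 0.4300 = 0.5700
(x5 & ~x5) | ~x2 = a + b − a·b on (0.2275, 0.5700) = 0.6678

0.668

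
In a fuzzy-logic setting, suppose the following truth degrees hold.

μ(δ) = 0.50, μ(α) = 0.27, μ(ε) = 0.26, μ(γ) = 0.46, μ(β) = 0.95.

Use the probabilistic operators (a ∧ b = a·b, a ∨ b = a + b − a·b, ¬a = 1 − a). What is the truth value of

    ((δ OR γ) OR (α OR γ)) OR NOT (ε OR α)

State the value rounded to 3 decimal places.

δ OR γ = a + b − a·b on (0.5000, 0.4600) = 0.7300
α OR γ = a + b − a·b on (0.2700, 0.4600) = 0.6058
(δ OR γ) OR (α OR γ) = a + b − a·b on (0.7300, 0.6058) = 0.8936
ε OR α = a + b − a·b on (0.2600, 0.2700) = 0.4598
NOT (ε OR α) = 1 − 0.4598 = 0.5402
((δ OR γ) OR (α OR γ)) OR NOT (ε OR α) = a + b − a·b on (0.8936, 0.5402) = 0.9511

0.951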